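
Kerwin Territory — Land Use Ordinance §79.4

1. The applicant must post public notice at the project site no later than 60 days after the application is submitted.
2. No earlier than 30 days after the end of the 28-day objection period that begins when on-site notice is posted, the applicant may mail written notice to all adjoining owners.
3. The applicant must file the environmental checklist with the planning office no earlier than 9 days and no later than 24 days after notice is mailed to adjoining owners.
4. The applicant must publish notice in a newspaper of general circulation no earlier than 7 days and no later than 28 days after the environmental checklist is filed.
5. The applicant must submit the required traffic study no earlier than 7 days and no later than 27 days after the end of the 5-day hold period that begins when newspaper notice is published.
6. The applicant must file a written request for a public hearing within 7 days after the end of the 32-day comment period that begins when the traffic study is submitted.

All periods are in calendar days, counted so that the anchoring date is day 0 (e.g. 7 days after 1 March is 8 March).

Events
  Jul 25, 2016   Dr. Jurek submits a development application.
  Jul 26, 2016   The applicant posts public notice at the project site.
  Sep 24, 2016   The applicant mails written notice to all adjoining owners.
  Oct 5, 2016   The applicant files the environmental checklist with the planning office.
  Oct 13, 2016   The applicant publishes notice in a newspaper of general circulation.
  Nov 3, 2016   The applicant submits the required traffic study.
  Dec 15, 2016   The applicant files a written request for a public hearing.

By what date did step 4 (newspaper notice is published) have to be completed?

Step 4 runs from Oct 5, 2016, when the environmental checklist is filed. The window is 7–28 days after Oct 5, 2016; it closes on Nov 2, 2016.

Nov 2, 2016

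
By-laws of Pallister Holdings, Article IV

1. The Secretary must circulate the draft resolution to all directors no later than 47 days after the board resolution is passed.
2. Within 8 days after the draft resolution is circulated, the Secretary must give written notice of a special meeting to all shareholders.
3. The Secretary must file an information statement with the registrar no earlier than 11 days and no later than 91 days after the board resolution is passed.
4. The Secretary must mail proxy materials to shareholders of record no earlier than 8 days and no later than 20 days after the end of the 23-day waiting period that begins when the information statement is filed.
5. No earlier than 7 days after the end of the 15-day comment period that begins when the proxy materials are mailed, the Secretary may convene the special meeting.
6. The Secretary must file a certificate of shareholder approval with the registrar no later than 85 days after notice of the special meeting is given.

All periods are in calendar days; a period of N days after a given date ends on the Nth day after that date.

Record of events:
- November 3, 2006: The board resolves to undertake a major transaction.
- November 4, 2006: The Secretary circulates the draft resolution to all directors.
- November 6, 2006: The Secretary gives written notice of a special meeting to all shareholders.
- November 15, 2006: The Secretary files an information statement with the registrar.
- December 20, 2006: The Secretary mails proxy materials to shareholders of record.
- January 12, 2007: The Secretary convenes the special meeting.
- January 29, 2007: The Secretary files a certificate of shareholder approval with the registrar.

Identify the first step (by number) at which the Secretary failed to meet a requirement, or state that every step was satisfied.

Step 1: 47 days after November 3, 2006 (when the board resolution is passed) is December 20, 2006; completed November 4, 2006, before the deadline.
Step 2: 8 days after November 4, 2006 (when the draft resolution is circulated) is November 12, 2006; completed November 6, 2006, before the deadline.
Step 3: the window is 11–91 days after November 3, 2006 (when the board resolution is passed), so November 14, 2006 through February 2, 2007; November 15, 2006 falls inside that range.
Step 4: the window is 8–20 days after December 8, 2006 (end of the 23-day waiting period, which began when the information statement is filed on November 15, 2006), so December 16, 2006 through December 28, 2006; done December 20, 2006 — within the window.
Step 5: the earliest permitted date is 7 days after January 4, 2007 (end of the 15-day comment period, which began when the proxy materials are mailed on December 20, 2006), i.e. January 11, 2007; done January 12, 2007, after the minimum wait.
Step 6: 85 days after November 6, 2006 (when notice of the special meeting is given) is January 30, 2007; done January 29, 2007 — timely.

None — every step was satisfied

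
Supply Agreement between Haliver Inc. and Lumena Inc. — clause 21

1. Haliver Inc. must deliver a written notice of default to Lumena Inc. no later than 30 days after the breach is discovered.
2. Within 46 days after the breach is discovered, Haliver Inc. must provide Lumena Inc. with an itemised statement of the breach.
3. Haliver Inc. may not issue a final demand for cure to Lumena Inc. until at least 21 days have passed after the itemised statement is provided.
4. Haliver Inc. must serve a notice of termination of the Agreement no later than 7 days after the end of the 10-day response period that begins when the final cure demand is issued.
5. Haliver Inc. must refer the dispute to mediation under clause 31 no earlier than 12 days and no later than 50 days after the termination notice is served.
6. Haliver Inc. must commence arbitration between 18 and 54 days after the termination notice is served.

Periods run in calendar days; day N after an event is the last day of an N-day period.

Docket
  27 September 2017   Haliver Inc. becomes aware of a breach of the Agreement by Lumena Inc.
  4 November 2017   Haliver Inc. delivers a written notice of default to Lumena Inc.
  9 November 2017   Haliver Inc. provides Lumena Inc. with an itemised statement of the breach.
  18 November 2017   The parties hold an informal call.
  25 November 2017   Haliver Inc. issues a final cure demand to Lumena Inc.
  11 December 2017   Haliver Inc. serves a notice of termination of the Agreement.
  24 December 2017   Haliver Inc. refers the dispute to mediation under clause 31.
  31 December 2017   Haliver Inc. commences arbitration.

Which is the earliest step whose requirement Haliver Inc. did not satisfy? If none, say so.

Step 1 — counting 30 days from 27 September 2017 (when the breach is discovered) gives a deadline of 27 October 2017; done 4 November 2017 — 8 days late.
No need to go further; step 1 was not satisfied.

Step 1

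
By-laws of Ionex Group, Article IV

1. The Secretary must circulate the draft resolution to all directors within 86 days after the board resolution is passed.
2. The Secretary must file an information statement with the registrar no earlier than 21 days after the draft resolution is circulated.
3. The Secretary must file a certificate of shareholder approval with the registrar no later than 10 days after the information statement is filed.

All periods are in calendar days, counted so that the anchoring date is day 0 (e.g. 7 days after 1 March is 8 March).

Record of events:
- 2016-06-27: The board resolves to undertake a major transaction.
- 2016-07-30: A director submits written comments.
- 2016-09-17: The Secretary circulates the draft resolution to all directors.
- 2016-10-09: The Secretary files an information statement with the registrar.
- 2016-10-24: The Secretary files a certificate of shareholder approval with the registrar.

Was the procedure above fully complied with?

Step 1 — counting 86 days from 2016-06-27 (when the board resolution is passed) gives a deadline of 2016-09-21; completed 2016-09-17, before the deadline.
Step 2 — must wait 21 days from 2016-09-17 (when the draft resolution is circulated), so not before 2016-10-08; 2016-10-09 is on or after that date.
Step 3 — counting 10 days from 2016-10-09 (when the information statement is filed) gives a deadline of 2016-10-19; done 2016-10-24 — 5 days late.
No need to go further; step 3 was not satisfied.

No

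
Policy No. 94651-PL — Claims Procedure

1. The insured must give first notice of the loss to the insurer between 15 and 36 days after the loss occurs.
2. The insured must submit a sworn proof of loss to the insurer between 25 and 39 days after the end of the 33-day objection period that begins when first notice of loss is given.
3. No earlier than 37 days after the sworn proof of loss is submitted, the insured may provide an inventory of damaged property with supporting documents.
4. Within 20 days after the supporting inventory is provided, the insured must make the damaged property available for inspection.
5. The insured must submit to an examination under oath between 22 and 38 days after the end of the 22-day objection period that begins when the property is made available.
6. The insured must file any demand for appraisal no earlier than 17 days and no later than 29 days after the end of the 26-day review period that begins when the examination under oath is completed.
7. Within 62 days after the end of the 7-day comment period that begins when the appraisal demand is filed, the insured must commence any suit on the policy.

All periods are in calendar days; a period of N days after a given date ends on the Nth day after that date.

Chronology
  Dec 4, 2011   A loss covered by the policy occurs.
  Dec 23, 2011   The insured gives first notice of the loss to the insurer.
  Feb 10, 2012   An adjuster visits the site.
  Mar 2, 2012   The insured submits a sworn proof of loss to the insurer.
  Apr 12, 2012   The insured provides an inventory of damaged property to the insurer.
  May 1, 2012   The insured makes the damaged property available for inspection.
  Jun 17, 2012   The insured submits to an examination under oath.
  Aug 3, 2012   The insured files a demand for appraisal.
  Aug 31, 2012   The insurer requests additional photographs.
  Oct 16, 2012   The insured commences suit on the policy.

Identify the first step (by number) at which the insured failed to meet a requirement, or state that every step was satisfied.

(1) the permitted window runs from Dec 4, 2011 + 15 = Dec 19, 2011 to Dec 4, 2011 + 36 = Jan 9, 2012; Dec 23, 2011 falls inside that range.
(2) the permitted window runs from Jan 25, 2012 + 25 = Feb 19, 2012 to Jan 25, 2012 + 39 = Mar 4, 2012; done Mar 2, 2012 — within the window.
(3) permitted from Mar 2, 2012 + 37 days = Apr 8, 2012 onward; done Apr 12, 2012 — permitted.
(4) due by Apr 12, 2012 + 20 days = May 2, 2012; done May 1, 2012 — timely.
(5) the permitted window runs from May 23, 2012 + 22 = Jun 14, 2012 to May 23, 2012 + 38 = Jun 30, 2012; done Jun 17, 2012, which is between those dates.
(6) the permitted window runs from Jul 13, 2012 + 17 = Jul 30, 2012 to Jul 13, 2012 + 29 = Aug 11, 2012; Aug 3, 2012 falls inside that range.
(7) due by Aug 10, 2012 + 62 days = Oct 11, 2012; done Oct 16, 2012 — 5 days late.

Step 7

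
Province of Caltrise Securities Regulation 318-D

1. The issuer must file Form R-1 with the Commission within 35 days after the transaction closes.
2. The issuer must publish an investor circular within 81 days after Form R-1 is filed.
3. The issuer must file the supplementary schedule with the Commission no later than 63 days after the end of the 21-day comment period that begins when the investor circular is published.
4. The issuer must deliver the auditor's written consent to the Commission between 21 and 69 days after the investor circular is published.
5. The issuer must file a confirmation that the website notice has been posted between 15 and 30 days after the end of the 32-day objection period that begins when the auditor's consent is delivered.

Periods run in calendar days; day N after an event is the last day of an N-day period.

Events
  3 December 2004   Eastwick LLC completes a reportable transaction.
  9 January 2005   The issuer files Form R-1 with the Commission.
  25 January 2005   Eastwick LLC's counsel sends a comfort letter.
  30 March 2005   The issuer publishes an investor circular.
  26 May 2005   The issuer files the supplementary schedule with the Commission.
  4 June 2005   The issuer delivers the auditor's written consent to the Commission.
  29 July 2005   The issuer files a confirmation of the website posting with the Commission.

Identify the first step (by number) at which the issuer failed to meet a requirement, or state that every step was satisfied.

Step 1

Step 1 — counting 35 days from 3 December 2004 (when the transaction closes) gives a deadline of 7 January 2005; done 9 January 2005 — 2 days late.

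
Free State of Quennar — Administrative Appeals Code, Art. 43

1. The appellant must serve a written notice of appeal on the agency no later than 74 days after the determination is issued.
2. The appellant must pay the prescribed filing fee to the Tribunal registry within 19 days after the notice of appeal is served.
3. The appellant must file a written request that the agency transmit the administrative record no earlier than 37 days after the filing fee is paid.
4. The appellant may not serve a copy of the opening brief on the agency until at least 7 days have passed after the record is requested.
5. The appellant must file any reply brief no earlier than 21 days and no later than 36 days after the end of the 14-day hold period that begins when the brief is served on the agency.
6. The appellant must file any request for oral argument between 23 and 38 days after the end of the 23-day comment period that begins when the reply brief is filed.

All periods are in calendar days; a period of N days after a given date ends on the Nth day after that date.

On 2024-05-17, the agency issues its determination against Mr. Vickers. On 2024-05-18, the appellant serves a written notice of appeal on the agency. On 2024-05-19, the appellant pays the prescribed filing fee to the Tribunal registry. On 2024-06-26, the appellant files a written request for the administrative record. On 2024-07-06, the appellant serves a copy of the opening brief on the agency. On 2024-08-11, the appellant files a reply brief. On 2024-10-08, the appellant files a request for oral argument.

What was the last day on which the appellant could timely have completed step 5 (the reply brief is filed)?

The brief is served on the agency on 2024-07-06; the 14-day hold period therefore ends 2024-07-20, and step 5 runs from that date. The window is 21–36 days after 2024-07-20; it closes on 2024-08-25.

2024-08-25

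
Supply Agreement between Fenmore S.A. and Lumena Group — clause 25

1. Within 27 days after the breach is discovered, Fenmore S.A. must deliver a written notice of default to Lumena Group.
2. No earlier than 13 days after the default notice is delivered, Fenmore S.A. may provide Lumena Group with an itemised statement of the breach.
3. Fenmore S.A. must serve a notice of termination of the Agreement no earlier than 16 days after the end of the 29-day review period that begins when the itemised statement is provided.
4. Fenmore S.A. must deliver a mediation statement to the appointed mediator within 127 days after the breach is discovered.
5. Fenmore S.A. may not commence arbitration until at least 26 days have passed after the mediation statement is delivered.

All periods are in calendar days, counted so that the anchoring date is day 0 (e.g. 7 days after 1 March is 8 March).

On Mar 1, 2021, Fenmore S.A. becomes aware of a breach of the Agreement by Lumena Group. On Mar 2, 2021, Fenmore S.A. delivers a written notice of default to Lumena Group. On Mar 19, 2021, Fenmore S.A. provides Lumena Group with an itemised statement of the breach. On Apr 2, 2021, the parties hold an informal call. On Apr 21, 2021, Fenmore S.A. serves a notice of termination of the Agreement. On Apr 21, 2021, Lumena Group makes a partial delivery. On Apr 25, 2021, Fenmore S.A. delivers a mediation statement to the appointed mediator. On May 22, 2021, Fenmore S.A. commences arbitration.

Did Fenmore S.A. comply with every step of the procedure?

Step 1 — counting 27 days from Mar 1, 2021 (when the breach is discovered) gives a deadline of Mar 28, 2021; done Mar 2, 2021 — timely.
Step 2 — must wait 13 days from Mar 2, 2021 (when the default notice is delivered), so not before Mar 15, 2021; done Mar 19, 2021 — permitted.
Step 3 — must wait 16 days from Apr 17, 2021 (end of the 29-day review period, which began when the itemised statement is provided on Mar 19, 2021), so not before May 3, 2021; done Apr 21, 2021 — 12 days too early.

No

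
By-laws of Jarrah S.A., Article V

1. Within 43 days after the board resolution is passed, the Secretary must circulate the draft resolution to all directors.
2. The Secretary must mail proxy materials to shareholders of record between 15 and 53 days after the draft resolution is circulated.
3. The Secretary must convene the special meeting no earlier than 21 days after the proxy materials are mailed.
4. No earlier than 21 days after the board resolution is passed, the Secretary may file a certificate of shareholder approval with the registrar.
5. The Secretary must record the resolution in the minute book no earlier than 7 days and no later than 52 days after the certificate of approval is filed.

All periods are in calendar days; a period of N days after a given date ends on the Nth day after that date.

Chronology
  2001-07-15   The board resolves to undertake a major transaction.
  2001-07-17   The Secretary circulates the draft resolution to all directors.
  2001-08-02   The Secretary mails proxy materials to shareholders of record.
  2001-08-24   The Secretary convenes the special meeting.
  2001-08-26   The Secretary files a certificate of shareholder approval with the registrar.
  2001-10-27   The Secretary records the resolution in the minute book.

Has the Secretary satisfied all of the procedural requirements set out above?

No

Step 1: 43 days after 2001-07-15 (when the board resolution is passed) is 2001-08-27; 2001-07-17 is within that limit.
Step 2: the window is 15–53 days after 2001-07-17 (when the draft resolution is circulated), so 2001-08-01 through 2001-09-08; done 2001-08-02, which is between those dates.
Step 3: the earliest permitted date is 21 days after 2001-08-02 (when the proxy materials are mailed), i.e. 2001-08-23; 2001-08-24 is on or after that date.
Step 4: the earliest permitted date is 21 days after 2001-07-15 (when the board resolution is passed), i.e. 2001-08-05; done 2001-08-26, after the minimum wait.
Step 5: the window is 7–52 days after 2001-08-26 (when the certificate of approval is filed), so 2001-09-02 through 2001-10-17; 2001-10-27 is 10 days past the end of the window.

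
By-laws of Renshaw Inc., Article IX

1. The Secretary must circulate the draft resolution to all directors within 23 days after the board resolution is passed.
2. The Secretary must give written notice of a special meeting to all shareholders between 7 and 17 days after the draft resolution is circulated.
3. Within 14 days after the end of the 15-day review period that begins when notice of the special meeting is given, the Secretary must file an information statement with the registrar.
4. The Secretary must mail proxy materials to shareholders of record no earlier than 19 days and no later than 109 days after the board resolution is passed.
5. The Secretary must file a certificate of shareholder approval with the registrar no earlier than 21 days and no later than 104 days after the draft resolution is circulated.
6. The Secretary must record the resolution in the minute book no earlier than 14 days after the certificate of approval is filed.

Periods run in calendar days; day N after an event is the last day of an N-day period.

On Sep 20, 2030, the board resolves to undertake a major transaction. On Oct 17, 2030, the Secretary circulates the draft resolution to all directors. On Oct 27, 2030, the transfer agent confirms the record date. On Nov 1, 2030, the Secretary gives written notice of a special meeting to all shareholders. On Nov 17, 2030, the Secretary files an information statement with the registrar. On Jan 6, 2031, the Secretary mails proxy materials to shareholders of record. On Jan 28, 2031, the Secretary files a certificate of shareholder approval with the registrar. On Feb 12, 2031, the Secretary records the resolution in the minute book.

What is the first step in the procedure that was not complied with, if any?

Step 1

(1) due by Sep 20, 2030 + 23 days = Oct 13, 2030; done Oct 17, 2030 — 4 days late.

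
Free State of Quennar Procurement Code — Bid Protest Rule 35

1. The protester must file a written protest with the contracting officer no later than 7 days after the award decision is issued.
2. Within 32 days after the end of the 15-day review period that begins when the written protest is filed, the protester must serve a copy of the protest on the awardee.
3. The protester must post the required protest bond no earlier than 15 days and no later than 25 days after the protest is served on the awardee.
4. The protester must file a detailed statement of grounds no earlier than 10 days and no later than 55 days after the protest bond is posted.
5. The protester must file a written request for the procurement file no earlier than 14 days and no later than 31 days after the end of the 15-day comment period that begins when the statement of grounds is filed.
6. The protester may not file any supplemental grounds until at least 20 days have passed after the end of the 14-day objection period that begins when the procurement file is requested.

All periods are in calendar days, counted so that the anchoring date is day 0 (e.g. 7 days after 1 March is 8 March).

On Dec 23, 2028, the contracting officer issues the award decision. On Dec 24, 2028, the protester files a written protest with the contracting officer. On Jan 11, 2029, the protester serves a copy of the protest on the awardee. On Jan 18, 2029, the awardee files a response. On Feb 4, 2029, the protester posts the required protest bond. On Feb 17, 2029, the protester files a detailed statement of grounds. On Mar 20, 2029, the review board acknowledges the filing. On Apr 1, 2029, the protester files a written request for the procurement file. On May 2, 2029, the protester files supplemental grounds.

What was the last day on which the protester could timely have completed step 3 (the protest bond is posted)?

Step 3 runs from Jan 11, 2029, when the protest is served on the awardee. The window is 15–25 days after Jan 11, 2029; it closes on Feb 5, 2029.

Feb 5, 2029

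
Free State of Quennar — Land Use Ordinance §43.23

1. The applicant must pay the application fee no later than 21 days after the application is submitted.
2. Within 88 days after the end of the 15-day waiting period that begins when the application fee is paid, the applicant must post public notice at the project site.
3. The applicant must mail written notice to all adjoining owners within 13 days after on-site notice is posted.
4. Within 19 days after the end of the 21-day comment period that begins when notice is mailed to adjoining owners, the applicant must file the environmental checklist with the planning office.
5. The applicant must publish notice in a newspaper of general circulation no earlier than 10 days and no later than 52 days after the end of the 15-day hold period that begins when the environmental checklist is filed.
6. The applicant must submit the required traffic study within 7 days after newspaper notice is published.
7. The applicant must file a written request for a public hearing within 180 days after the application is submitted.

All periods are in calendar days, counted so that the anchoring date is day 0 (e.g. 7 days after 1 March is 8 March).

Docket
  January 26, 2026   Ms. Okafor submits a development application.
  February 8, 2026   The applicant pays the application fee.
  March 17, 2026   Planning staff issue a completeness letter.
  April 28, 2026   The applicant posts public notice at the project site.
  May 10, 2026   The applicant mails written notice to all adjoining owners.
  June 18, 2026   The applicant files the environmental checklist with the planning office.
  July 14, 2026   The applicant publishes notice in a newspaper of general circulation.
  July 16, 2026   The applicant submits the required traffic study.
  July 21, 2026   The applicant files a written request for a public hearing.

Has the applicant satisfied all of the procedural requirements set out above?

(1) due by January 26, 2026 + 21 days = February 16, 2026; completed February 8, 2026, before the deadline.
(2) due by February 23, 2026 + 88 days = May 22, 2026; completed April 28, 2026, before the deadline.
(3) due by April 28, 2026 + 13 days = May 11, 2026; May 10, 2026 is within that limit.
(4) due by May 31, 2026 + 19 days = June 19, 2026; June 18, 2026 is within that limit.
(5) the permitted window runs from July 3, 2026 + 10 = July 13, 2026 to July 3, 2026 + 52 = August 24, 2026; done July 14, 2026, which is between those dates.
(6) due by July 14, 2026 + 7 days = July 21, 2026; July 16, 2026 is within that limit.
(7) due by January 26, 2026 + 180 days = July 25, 2026; July 21, 2026 is within that limit.

Yes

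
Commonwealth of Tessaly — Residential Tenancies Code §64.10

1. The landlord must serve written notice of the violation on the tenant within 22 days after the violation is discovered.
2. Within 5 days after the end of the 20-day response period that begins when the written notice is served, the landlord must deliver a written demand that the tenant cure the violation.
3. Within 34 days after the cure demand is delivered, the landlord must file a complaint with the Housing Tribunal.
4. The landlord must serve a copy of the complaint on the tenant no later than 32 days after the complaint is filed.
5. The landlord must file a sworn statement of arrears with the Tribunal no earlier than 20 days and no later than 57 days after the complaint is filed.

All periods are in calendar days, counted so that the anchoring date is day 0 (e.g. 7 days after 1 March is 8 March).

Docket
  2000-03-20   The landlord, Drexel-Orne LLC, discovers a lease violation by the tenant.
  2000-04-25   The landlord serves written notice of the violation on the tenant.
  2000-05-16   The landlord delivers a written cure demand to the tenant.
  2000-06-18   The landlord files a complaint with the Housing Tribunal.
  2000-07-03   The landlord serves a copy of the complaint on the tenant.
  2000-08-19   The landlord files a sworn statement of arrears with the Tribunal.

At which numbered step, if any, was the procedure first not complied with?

Step 1

(1) due by 2000-03-20 + 22 days = 2000-04-11; not done until 2000-04-25, 14 days after the deadline.
That is the first point of non-compliance.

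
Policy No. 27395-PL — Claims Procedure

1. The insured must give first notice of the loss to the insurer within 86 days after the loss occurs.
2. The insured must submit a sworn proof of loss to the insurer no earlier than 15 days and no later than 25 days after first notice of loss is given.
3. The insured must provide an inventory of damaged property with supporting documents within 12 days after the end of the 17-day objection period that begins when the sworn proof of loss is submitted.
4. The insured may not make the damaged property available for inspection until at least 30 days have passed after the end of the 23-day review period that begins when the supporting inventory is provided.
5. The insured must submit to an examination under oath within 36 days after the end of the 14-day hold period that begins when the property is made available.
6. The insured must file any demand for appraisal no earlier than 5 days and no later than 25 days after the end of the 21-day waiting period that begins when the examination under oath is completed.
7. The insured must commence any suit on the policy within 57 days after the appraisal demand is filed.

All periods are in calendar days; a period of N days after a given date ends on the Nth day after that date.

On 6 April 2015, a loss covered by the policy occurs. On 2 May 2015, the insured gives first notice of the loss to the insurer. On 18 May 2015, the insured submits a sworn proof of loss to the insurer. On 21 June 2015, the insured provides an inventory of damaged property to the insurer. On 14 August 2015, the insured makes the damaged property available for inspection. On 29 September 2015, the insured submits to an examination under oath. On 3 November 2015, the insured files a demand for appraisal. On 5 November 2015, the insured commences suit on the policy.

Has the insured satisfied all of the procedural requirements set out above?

Step 1: 86 days after 6 April 2015 (when the loss occurs) is 1 July 2015; done 2 May 2015 — timely.
Step 2: the window is 15–25 days after 2 May 2015 (when first notice of loss is given), so 17 May 2015 through 27 May 2015; done 18 May 2015, which is between those dates.
Step 3: 12 days after 4 June 2015 (end of the 17-day objection period, which began when the sworn proof of loss is submitted on 18 May 2015) is 16 June 2015; not done until 21 June 2015, 5 days after the deadline.
That is the first point of non-compliance.

No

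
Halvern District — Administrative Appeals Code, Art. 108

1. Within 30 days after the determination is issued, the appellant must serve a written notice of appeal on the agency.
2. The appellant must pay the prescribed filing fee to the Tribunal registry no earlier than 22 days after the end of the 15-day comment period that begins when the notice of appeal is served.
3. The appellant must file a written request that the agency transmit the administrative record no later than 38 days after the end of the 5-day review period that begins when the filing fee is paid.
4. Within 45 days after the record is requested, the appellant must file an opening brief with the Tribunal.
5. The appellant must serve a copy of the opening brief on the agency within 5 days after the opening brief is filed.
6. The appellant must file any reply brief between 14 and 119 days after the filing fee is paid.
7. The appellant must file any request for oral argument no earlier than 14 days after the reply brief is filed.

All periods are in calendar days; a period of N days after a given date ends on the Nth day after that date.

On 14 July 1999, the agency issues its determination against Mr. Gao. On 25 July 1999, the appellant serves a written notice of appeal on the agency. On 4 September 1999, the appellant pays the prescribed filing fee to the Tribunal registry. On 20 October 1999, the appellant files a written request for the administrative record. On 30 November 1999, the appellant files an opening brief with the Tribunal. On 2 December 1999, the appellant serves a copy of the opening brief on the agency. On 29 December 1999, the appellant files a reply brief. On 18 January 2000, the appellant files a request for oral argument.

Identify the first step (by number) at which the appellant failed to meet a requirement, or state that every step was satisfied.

(1) due by 14 July 1999 + 30 days = 13 August 1999; done 25 July 1999 — timely.
(2) permitted from 9 August 1999 + 22 days = 31 August 1999 onward; 4 September 1999 is on or after that date.
(3) due by 9 September 1999 + 38 days = 17 October 1999; done 20 October 1999 — 3 days late.

Step 3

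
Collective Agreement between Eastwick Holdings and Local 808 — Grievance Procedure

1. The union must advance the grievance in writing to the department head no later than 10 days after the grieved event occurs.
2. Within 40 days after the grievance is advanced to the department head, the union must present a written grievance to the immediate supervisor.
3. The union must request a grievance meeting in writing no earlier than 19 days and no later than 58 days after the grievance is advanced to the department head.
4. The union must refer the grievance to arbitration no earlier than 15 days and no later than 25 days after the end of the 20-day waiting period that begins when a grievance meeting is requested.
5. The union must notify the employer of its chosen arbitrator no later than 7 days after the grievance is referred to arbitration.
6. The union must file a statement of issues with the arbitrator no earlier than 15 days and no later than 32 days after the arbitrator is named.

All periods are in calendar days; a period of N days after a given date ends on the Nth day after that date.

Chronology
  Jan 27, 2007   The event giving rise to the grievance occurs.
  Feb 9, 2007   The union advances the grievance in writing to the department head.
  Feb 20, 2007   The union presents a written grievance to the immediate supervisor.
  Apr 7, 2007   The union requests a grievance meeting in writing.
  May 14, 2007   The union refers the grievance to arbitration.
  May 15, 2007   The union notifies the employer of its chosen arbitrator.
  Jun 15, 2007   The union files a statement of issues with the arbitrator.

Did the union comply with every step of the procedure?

(1) due by Jan 27, 2007 + 10 days = Feb 6, 2007; Feb 9, 2007 misses that deadline by 3 days.
That is the first point of non-compliance.

No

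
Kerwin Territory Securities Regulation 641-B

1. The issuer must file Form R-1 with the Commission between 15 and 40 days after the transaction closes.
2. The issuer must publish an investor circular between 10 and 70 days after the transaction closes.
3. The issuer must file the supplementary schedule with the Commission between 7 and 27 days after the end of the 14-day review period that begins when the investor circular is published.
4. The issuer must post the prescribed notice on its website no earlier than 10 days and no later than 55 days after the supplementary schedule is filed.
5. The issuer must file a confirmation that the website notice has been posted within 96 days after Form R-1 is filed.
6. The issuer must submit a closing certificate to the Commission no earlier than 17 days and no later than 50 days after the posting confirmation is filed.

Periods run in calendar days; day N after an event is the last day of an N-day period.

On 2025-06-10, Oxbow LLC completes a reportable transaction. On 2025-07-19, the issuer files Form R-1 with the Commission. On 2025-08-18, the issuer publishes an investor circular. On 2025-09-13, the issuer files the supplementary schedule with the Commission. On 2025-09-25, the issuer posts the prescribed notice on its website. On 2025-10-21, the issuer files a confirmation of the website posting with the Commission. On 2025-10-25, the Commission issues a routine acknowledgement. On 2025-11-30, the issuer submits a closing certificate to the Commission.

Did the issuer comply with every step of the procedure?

(1) the permitted window runs from 2025-06-10 + 15 = 2025-06-25 to 2025-06-10 + 40 = 2025-07-20; 2025-07-19 falls inside that range.
(2) the permitted window runs from 2025-06-10 + 10 = 2025-06-20 to 2025-06-10 + 70 = 2025-08-19; done 2025-08-18, which is between those dates.
(3) the permitted window runs from 2025-09-01 + 7 = 2025-09-08 to 2025-09-01 + 27 = 2025-09-28; 2025-09-13 falls inside that range.
(4) the permitted window runs from 2025-09-13 + 10 = 2025-09-23 to 2025-09-13 + 55 = 2025-11-07; done 2025-09-25 — within the window.
(5) due by 2025-07-19 + 96 days = 2025-10-23; completed 2025-10-21, before the deadline.
(6) the permitted window runs from 2025-10-21 + 17 = 2025-11-07 to 2025-10-21 + 50 = 2025-12-10; done 2025-11-30, which is between those dates.

Yes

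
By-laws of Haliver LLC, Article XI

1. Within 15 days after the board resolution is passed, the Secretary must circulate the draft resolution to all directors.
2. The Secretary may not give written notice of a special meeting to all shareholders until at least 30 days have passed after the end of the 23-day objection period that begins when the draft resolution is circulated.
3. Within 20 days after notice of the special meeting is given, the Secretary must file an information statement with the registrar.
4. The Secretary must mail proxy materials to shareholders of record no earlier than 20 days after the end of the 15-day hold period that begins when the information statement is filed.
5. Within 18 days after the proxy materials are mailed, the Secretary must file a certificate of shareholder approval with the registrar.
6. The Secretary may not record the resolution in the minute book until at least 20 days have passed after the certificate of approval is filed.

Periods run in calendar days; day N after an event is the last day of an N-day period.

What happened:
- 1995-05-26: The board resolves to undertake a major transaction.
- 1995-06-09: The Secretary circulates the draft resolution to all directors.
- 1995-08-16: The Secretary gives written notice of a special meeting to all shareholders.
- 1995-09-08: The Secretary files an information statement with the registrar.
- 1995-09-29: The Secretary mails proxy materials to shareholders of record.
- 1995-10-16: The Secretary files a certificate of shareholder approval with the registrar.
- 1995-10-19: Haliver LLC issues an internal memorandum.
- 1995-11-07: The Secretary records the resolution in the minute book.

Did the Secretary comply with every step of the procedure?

(1) due by 1995-05-26 + 15 days = 1995-06-10; done 1995-06-09 — timely.
(2) permitted from 1995-07-02 + 30 days = 1995-08-01 onward; done 1995-08-16, after the minimum wait.
(3) due by 1995-08-16 + 20 days = 1995-09-05; done 1995-09-08 — 3 days late.

No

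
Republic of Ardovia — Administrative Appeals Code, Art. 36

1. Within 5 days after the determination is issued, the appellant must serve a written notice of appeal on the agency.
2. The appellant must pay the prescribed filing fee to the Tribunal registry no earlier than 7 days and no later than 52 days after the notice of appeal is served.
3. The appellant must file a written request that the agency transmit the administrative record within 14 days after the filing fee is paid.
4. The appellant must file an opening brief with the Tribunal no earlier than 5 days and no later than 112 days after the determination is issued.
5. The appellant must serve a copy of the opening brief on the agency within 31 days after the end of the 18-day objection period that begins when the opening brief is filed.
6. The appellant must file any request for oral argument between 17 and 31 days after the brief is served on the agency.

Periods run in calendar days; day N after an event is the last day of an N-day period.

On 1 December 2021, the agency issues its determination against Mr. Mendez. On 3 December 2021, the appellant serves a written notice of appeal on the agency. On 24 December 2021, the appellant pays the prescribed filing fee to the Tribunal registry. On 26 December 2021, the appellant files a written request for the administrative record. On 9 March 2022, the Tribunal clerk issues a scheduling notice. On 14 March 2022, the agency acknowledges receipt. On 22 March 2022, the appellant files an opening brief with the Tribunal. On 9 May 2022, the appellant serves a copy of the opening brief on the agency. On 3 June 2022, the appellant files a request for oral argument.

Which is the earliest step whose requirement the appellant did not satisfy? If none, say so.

None — every step was satisfied

Step 1: 5 days after 1 December 2021 (when the determination is issued) is 6 December 2021; 3 December 2021 is within that limit.
Step 2: the window is 7–52 days after 3 December 2021 (when the notice of appeal is served), so 10 December 2021 through 24 January 2022; 24 December 2021 falls inside that range.
Step 3: 14 days after 24 December 2021 (when the filing fee is paid) is 7 January 2022; completed 26 December 2021, before the deadline.
Step 4: the window is 5–112 days after 1 December 2021 (when the determination is issued), so 6 December 2021 through 23 March 2022; done 22 March 2022 — within the window.
Step 5: 31 days after 9 April 2022 (end of the 18-day objection period, which began when the opening brief is filed on 22 March 2022) is 10 May 2022; 9 May 2022 is within that limit.
Step 6: the window is 17–31 days after 9 May 2022 (when the brief is served on the agency), so 26 May 2022 through 9 June 2022; done 3 June 2022, which is between those dates.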